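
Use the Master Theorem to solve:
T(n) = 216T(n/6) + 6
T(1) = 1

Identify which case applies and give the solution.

a=216, b=6, f(n)=6. log_6(216) = 3. Since c=0 < 3, Case 1 applies: T(n) = Θ(n^log_b(a)) = O(n^3).

Answer: O(n^3) - Case 1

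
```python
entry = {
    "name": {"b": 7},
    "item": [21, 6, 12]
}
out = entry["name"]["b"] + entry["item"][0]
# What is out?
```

Trace:
`entry = { ...` → entry = {'name': {'b': 7}, 'item': [21, 6, 12]}
`out = entry["name"]["b"] + entry["item"][0]` → out = 28
So out = 28

Answer: 28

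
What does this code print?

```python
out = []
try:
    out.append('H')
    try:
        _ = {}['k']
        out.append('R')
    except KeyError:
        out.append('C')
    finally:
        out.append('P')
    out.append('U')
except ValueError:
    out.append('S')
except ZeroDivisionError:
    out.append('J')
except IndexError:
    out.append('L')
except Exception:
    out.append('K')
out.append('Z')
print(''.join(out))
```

Execution trace: 'H' (try body) → 'C' (inner except KeyError) → 'P' (inner finally) → 'U' (try body, no exception) → 'Z' (after the try/except). Output: HCPUZ

Answer: HCPUZ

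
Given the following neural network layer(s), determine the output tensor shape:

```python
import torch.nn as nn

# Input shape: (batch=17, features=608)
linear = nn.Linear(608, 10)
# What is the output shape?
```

Input: (17, 608) -> Output: (17, 10)

Answer: (17, 10)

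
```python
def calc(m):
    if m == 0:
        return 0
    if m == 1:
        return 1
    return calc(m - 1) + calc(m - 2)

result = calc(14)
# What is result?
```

Build up from base cases: calc(0)=0, calc(1)=1, calc(2)=1, calc(3)=2, calc(4)=3, calc(5)=5, calc(6)=8, ..., calc(14)=377

Answer: 377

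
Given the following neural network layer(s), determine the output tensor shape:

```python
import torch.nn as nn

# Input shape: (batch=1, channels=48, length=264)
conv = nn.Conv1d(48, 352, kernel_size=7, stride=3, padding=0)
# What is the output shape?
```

Input: (1, 48, 264) -> Output: (1, 352, 86)

Answer: (1, 352, 86)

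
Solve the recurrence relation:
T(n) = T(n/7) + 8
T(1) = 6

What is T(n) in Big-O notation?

Each step divides n by 7 and adds 8. After log_7(n) steps we reach T(1)=6. So T(n) = 8·log_7(n) + 6 = O(log n).

Answer: O(log n)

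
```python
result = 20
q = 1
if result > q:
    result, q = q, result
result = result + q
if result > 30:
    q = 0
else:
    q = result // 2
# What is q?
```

Trace:
`result = 20` → result = 20
`q = 1` → q = 1
`if result > q: ...` → result > q is True → result = 1; q = 20
`result = result + q` → result = 21
`if result > 30: ...` → result > 30 is False, take else branch → q = 10
So q = 10

Answer: 10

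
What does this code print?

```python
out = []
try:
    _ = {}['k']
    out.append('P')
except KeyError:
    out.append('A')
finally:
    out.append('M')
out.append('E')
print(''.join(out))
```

Execution trace: 'A' (except KeyError) → 'M' (finally) → 'E' (after the try/except). Output: AME

Answer: AME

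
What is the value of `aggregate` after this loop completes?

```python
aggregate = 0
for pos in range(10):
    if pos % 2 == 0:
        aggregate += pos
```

Sum of even numbers 0 to 9
`aggregate` takes the values: 0 → 2 → 6 → 12 → 20

Answer: 20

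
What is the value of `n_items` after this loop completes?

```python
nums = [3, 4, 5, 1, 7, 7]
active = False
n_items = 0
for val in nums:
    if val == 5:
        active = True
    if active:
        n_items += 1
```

Count elements after first 5 in [3, 4, 5, 1, 7, 7]
`n_items` takes the values: 0 → 1 → 2 → 3 → 4

Answer: 4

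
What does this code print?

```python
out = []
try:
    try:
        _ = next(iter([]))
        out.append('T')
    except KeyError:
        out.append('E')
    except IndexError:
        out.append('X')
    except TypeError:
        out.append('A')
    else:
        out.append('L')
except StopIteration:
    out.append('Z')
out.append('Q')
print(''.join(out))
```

Execution trace: 'Z' (outer except StopIteration) → 'Q' (after the try/except). Output: ZQ

Answer: ZQ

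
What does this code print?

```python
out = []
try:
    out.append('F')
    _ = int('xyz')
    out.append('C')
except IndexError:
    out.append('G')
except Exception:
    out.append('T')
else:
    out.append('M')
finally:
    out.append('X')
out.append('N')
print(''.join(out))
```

Execution trace: 'F' (try body) → 'T' (except Exception) → 'X' (finally) → 'N' (after the try/except). Output: FTXN

Answer: FTXN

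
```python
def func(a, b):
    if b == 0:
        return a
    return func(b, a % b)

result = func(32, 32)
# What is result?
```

func(32, 32) -> func(32, 0) -> 32

Answer: 32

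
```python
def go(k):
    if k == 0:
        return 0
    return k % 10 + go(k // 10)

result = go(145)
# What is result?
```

Sum of digits of 145: 5 + 4 + 1 = 10

Answer: 10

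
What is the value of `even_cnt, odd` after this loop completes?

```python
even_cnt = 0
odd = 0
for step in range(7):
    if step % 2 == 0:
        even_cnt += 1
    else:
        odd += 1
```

Count evens and odds in range(7)
`even_cnt, odd` takes the values: (0, 0) → (1, 0) → (1, 1) → (2, 1) → (2, 2) → (3, 2) → (3, 3) → (4, 3)

Answer: 4, 3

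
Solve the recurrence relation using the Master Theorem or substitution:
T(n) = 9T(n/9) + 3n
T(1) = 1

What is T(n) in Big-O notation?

By Master Theorem: a=9, b=9, f(n)=3n. Since log_9(9) = 1 and f(n) = Θ(n^1), Case 2 applies. T(n) = O(n log n).

Answer: O(n log n)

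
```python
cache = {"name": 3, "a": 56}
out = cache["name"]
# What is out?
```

Trace:
`cache = {"name": 3, "a": 56}` → cache = {'name': 3, 'a': 56}
`out = cache["name"]` → out = 3
So out = 3

Answer: 3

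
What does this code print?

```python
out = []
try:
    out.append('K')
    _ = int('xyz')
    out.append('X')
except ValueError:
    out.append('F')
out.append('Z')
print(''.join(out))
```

Execution trace: 'K' (try body) → 'F' (except ValueError) → 'Z' (after the try/except). Output: KFZ

Answer: KFZ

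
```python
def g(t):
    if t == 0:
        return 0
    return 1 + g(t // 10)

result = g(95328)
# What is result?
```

Count of digits of 95328: 5

Answer: 5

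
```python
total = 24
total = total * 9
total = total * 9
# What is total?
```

Trace:
`total = 24` → total = 24
`total = total * 9` → total = 216
`total = total * 9` → total = 1944
So total = 1944

Answer: 1944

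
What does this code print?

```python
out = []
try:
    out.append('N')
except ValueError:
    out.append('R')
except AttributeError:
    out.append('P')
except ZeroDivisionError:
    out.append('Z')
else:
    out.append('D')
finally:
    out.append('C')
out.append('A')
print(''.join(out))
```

Execution trace: 'N' (try body, no exception) → 'D' (else) → 'C' (finally) → 'A' (after the try/except). Output: NDCA

Answer: NDCA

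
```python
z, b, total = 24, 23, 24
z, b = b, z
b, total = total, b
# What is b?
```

Trace:
`z, b, total = 24, 23, 24` → z = 24; b = 23; total = 24
`z, b = b, z` → z = 23; b = 24
`b, total = total, b` → b = 24; total = 24
So b = 24

Answer: 24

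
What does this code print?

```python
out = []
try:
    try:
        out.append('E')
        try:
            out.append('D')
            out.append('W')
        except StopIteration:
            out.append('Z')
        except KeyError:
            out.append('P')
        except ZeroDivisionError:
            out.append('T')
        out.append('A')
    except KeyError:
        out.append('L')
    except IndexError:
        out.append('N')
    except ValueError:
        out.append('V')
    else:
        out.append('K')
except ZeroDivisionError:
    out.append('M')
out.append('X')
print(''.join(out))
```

Execution trace: 'E' (try body) → 'D' (inner try body) → 'W' (inner try body, no exception) → 'A' (try body, no exception) → 'K' (else) → 'X' (after the try/except). Output: EDWAKX

Answer: EDWAKX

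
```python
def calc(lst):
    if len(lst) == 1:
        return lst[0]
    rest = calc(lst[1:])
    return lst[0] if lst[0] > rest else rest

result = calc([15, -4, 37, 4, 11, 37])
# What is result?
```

Recursive max over [15, -4, 37, 4, 11, 37] = 37

Answer: 37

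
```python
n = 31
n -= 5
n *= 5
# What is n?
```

Trace:
`n = 31` → n = 31
`n -= 5` → n = 26
`n *= 5` → n = 130
So n = 130

Answer: 130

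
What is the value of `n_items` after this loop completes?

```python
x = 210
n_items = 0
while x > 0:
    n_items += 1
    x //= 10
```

Count digits by repeated division by 10
`n_items` takes the values: 0 → 1 → 2 → 3

Answer: 3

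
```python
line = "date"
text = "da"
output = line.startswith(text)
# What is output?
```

Trace:
`line = "date"` → line = 'date'
`text = "da"` → text = 'da'
`output = line.startswith(text)` → output = True
So output = True

Answer: True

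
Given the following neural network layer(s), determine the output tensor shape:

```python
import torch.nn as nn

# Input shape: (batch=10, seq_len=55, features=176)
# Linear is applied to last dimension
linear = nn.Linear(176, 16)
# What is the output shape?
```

Input: (10, 55, 176) -> Output: (10, 55, 16)

Answer: (10, 55, 16)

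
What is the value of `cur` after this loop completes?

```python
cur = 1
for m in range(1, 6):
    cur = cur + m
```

Start at 1, add 1 through 5
`cur` takes the values: 1 → 2 → 4 → 7 → 11 → 16

Answer: 16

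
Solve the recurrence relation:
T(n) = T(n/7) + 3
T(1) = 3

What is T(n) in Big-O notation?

Each step divides n by 7 and adds 3. After log_7(n) steps we reach T(1)=3. So T(n) = 3·log_7(n) + 3 = O(log n).

Answer: O(log n)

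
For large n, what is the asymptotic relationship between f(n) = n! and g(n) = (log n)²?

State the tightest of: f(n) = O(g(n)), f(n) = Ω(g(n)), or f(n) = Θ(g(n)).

n! vs (log n)²: f(n) = Ω(g(n)) but not O(g(n)) — n! grows strictly faster than (log n)².

Answer: f(n) = Ω(g(n)) but not O(g(n)) — n! grows strictly faster than (log n)².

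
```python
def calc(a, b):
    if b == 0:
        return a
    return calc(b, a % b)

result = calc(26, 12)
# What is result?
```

calc(26, 12) -> calc(12, 2) -> calc(2, 0) -> 2

Answer: 2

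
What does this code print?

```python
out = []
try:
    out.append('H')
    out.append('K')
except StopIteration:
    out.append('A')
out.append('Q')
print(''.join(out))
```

Execution trace: 'H' (try body) → 'K' (try body, no exception) → 'Q' (after the try/except). Output: HKQ

Answer: HKQ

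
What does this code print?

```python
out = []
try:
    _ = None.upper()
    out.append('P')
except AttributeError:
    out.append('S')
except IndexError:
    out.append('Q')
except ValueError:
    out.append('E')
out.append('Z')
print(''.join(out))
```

Execution trace: 'S' (except AttributeError) → 'Z' (after the try/except). Output: SZ

Answer: SZ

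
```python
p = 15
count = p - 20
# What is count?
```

Trace:
`p = 15` → p = 15
`count = p - 20` → count = -5
So count = -5

Answer: -5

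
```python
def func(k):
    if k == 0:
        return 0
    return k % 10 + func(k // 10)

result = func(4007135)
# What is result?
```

Sum of digits of 4007135: 5 + 3 + 1 + 7 + 0 + 0 + 4 = 20

Answer: 20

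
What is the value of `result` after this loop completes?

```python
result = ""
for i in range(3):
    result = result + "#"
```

Repeat '#' 3 times
`result` takes the values: "" → "#" → "##" → "###"

Answer: "###"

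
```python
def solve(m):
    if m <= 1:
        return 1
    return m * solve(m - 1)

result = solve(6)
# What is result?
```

solve(6) = 6 * 5 * 4 * 3 * 2 * 1 = 720

Answer: 720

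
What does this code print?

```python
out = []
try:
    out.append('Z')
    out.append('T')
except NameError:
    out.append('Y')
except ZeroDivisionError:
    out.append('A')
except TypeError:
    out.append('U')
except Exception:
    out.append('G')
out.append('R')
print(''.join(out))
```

Execution trace: 'Z' (try body) → 'T' (try body, no exception) → 'R' (after the try/except). Output: ZTR

Answer: ZTR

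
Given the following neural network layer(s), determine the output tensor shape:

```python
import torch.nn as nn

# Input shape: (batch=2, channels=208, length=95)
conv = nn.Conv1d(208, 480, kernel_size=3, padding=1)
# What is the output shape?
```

Input: (2, 208, 95) -> Output: (2, 480, 95)

Answer: (2, 480, 95)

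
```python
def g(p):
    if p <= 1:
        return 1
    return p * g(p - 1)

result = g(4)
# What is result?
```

g(4) = 4 * 3 * 2 * 1 = 24

Answer: 24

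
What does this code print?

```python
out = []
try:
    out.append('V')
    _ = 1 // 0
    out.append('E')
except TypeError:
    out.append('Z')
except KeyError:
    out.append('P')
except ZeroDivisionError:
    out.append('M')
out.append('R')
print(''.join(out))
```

Execution trace: 'V' (try body) → 'M' (except ZeroDivisionError) → 'R' (after the try/except). Output: VMR

Answer: VMR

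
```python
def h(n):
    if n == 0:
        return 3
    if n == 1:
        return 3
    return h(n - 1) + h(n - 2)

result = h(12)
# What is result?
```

Build up from base cases: h(0)=3, h(1)=3, h(2)=6, h(3)=9, h(4)=15, h(5)=24, h(6)=39, ..., h(12)=699

Answer: 699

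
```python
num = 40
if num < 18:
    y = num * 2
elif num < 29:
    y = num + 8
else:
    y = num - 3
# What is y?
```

Trace:
`num = 40` → num = 40
`if num < 18: ...` → num < 18 is False, num < 29 is False, take else branch → y = 37
So y = 37

Answer: 37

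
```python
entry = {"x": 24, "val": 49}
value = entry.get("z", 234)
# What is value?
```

Trace:
`entry = {"x": 24, "val": 49}` → entry = {'x': 24, 'val': 49}
`value = entry.get("z", 234)` → value = 234
So value = 234

Answer: 234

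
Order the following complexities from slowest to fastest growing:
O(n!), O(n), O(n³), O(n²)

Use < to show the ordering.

Ordered by growth rate: O(n) < O(n²) < O(n³) < O(n!)

Answer: O(n) < O(n²) < O(n³) < O(n!)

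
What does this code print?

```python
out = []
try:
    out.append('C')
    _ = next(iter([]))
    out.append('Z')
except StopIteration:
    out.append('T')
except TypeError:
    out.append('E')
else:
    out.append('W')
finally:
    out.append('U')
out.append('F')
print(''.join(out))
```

Execution trace: 'C' (try body) → 'T' (except StopIteration) → 'U' (finally) → 'F' (after the try/except). Output: CTUF

Answer: CTUF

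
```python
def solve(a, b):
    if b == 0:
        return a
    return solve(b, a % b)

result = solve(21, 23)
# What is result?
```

solve(21, 23) -> solve(23, 21) -> solve(21, 2) -> solve(2, 1) -> solve(1, 0) -> 1

Answer: 1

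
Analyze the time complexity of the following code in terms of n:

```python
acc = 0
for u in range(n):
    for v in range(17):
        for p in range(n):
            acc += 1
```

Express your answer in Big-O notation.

Each loop level contributes: n × 1 × n. Multiplying the contributions gives O(n^2).

Answer: O(n^2)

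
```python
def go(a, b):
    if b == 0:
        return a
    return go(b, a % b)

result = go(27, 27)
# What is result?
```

go(27, 27) -> go(27, 0) -> 27

Answer: 27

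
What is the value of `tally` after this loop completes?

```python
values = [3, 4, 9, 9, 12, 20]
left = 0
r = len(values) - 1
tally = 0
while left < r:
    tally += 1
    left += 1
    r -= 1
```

Iterations until pointers meet (list length 6)
`tally` takes the values: 0 → 1 → 2 → 3

Answer: 3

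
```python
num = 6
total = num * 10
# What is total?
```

Trace:
`num = 6` → num = 6
`total = num * 10` → total = 60
So total = 60

Answer: 60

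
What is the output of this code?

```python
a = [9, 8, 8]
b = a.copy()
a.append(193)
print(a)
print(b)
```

Key concept: list.copy() creates independent copy.
Step by step:
`a = [9, 8, 8]` → a = [9, 8, 8]
`b = a.copy()` → b = [9, 8, 8]
`a.append(193)` → a = [9, 8, 8, 193]
`print(a)` → prints [9, 8, 8, 193]
`print(b)` → prints [9, 8, 8]

Answer:
[9, 8, 8, 193]
[9, 8, 8]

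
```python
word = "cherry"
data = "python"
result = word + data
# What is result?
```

Trace:
`word = "cherry"` → word = 'cherry'
`data = "python"` → data = 'python'
`result = word + data` → result = 'cherrypython'
So result = 'cherrypython'

Answer: 'cherrypython'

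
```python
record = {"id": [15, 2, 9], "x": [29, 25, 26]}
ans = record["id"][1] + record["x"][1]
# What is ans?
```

Trace:
`record = {"id": [15, 2, 9], "x": [29, 25, 26]}` → record = {'id': [15, 2, 9], 'x': [29, 25, 26]}
`ans = record["id"][1] + record["x"][1]` → ans = 27
So ans = 27

Answer: 27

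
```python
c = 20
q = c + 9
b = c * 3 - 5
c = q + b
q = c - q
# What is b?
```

Trace:
`c = 20` → c = 20
`q = c + 9` → q = 29
`b = c * 3 - 5` → b = 55
`c = q + b` → c = 84
`q = c - q` → q = 55
So b = 55

Answer: 55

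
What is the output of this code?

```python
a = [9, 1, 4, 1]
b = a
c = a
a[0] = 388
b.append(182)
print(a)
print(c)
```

Key concept: multiple aliases.
Step by step:
`a = [9, 1, 4, 1]` → a = [9, 1, 4, 1]
`b = a` → b = [9, 1, 4, 1] (same object as a)
`c = a` → c = [9, 1, 4, 1] (same object as a, b)
`a[0] = 388` → a = [388, 1, 4, 1] (same object as b, c); b = [388, 1, 4, 1] (same object as a, c); c = [388, 1, 4, 1] (same object as a, b)
`b.append(182)` → a = [388, 1, 4, 1, 182] (same object as b, c); b = [388, 1, 4, 1, 182] (same object as a, c); c = [388, 1, 4, 1, 182] (same object as a, b)
`print(a)` → prints [388, 1, 4, 1, 182]
`print(c)` → prints [388, 1, 4, 1, 182]

Answer:
[388, 1, 4, 1, 182]
[388, 1, 4, 1, 182]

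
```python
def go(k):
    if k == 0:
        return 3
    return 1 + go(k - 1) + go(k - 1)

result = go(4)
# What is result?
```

go(k) = 1 + 2·go(k-1), go(0)=3. Closed form: (3+1)·2^4 - 1 = 63.

Answer: 63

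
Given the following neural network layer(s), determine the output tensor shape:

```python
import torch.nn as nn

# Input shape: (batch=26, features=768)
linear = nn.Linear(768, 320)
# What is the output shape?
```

Input: (26, 768) -> Output: (26, 320)

Answer: (26, 320)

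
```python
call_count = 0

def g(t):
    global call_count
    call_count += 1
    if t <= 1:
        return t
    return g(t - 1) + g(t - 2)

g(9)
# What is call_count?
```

Calls(t) = 1 + Calls(t-1) + Calls(t-2); Calls(0)=Calls(1)=1. For t=9 this gives 109.

Answer: 109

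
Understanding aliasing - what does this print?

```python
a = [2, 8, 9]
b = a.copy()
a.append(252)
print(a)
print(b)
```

Key concept: list.copy() creates independent copy.
Step by step:
`a = [2, 8, 9]` → a = [2, 8, 9]
`b = a.copy()` → b = [2, 8, 9]
`a.append(252)` → a = [2, 8, 9, 252]
`print(a)` → prints [2, 8, 9, 252]
`print(b)` → prints [2, 8, 9]

Answer:
[2, 8, 9, 252]
[2, 8, 9]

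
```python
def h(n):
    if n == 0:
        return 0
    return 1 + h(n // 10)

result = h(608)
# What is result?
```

Count of digits of 608: 3

Answer: 3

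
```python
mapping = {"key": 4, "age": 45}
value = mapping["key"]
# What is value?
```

Trace:
`mapping = {"key": 4, "age": 45}` → mapping = {'key': 4, 'age': 45}
`value = mapping["key"]` → value = 4
So value = 4

Answer: 4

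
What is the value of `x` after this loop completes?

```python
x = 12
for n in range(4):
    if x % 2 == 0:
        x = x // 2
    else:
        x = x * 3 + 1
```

Collatz-style transformation from 12
`x` takes the values: 12 → 6 → 3 → 10 → 5

Answer: 5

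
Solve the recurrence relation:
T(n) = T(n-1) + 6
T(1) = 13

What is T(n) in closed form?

Unrolling: T(n) = T(1) + 6·(n-1) = 13 + 6(n-1) = 6n + 7.

Answer: T(n) = 6n + 7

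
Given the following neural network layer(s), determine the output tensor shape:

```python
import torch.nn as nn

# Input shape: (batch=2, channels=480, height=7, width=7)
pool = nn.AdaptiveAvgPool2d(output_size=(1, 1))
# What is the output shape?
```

Input: (2, 480, 7, 7) -> Output: (2, 480, 1, 1)

Answer: (2, 480, 1, 1)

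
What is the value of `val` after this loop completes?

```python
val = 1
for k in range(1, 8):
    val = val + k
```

Start at 1, add 1 through 7
`val` takes the values: 1 → 2 → 4 → 7 → 11 → 16 → 22 → 29

Answer: 29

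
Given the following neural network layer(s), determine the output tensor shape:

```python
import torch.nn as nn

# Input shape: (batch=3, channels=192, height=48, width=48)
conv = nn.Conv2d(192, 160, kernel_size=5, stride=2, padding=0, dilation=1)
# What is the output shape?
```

Input: (3, 192, 48, 48) -> Output: (3, 160, 22, 22)

Answer: (3, 160, 22, 22)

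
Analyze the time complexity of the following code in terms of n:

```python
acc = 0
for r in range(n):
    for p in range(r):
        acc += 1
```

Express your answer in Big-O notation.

Each loop level contributes: n × n. Multiplying the contributions gives O(n^2).

Answer: O(n^2)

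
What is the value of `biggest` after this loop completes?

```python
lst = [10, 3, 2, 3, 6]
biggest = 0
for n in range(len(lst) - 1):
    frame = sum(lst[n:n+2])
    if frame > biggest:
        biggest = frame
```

Max sum of 2-element window in [10, 3, 2, 3, 6]
`biggest` takes the values: 0 → 13

Answer: 13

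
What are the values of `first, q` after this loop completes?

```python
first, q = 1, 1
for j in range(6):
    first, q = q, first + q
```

Fibonacci: after 6 iterations
`first, q` takes the values: (1, 1) → (1, 2) → (2, 3) → (3, 5) → (5, 8) → (8, 13) → (13, 21)

Answer: 13, 21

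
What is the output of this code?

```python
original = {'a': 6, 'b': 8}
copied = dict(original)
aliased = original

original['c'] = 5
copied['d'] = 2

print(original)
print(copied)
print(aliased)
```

Key concept: dict() creates copy, assignment creates alias.
Step by step:
`original = {'a': 6, 'b': 8}` → original = {'a': 6, 'b': 8}
`copied = dict(original)` → copied = {'a': 6, 'b': 8}
`aliased = original` → aliased = {'a': 6, 'b': 8} (same object as original)
`original['c'] = 5` → original = {'a': 6, 'b': 8, 'c': 5} (same object as aliased); aliased = {'a': 6, 'b': 8, 'c': 5} (same object as original)
`copied['d'] = 2` → copied = {'a': 6, 'b': 8, 'd': 2}
`print(original)` → prints {'a': 6, 'b': 8, 'c': 5}
`print(copied)` → prints {'a': 6, 'b': 8, 'd': 2}
`print(aliased)` → prints {'a': 6, 'b': 8, 'c': 5}

Answer:
{'a': 6, 'b': 8, 'c': 5}
{'a': 6, 'b': 8, 'd': 2}
{'a': 6, 'b': 8, 'c': 5}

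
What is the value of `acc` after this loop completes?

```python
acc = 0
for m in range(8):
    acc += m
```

Sum of 0 to 7 = 28
`acc` takes the values: 0 → 1 → 3 → 6 → 10 → 15 → 21 → 28

Answer: 28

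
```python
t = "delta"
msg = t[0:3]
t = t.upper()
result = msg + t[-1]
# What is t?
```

Trace:
`t = "delta"` → t = 'delta'
`msg = t[0:3]` → msg = 'del'
`t = t.upper()` → t = 'DELTA'
`result = msg + t[-1]` → result = 'delA'
So t = 'DELTA'

Answer: 'DELTA'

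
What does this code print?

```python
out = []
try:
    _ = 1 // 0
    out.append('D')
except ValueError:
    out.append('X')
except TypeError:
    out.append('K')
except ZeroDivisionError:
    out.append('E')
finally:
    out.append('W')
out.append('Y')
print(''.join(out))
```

Execution trace: 'E' (except ZeroDivisionError) → 'W' (finally) → 'Y' (after the try/except). Output: EWY

Answer: EWY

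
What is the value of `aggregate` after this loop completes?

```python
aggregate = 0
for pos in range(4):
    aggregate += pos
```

Sum of 0 to 3 = 6
`aggregate` takes the values: 0 → 1 → 3 → 6

Answer: 6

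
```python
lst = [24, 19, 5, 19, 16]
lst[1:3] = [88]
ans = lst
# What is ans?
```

Trace:
`lst = [24, 19, 5, 19, 16]` → lst = [24, 19, 5, 19, 16]
`lst[1:3] = [88]` → lst = [24, 88, 19, 16]
`ans = lst` → ans = [24, 88, 19, 16]
So ans = [24, 88, 19, 16]

Answer: [24, 88, 19, 16]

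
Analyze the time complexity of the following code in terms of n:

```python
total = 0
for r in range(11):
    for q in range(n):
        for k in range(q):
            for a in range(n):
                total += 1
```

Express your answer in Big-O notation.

Each loop level contributes: 1 × n × n × n. Multiplying the contributions gives O(n^3).

Answer: O(n^3)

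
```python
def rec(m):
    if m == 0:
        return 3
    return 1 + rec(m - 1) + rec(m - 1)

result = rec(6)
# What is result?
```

rec(m) = 1 + 2·rec(m-1), rec(0)=3. Closed form: (3+1)·2^6 - 1 = 255.

Answer: 255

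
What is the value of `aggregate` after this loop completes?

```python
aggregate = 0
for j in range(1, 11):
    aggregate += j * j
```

Sum of squares 1² to 10² = 385
`aggregate` takes the values: 0 → 1 → 5 → 14 → 30 → 55 → 91 → 140 → 204 → 285 → 385

Answer: 385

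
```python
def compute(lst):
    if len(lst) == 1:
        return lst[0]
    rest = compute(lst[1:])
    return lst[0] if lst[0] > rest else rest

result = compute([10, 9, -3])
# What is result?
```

Recursive max over [10, 9, -3] = 10

Answer: 10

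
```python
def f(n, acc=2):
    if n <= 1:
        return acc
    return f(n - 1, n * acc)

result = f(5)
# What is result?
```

Accumulator trace (n, acc): (5, 2) -> (4, 10) -> (3, 40) -> (2, 120) -> (1, 240) -> return 240

Answer: 240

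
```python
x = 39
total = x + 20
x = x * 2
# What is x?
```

Trace:
`x = 39` → x = 39
`total = x + 20` → total = 59
`x = x * 2` → x = 78
So x = 78

Answer: 78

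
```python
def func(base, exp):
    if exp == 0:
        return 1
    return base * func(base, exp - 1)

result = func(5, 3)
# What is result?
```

func(5, 3) = 5 * 5 * 5 = 125

Answer: 125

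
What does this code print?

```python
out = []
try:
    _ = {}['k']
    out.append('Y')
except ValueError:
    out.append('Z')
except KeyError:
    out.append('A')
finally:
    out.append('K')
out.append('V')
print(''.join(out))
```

Execution trace: 'A' (except KeyError) → 'K' (finally) → 'V' (after the try/except). Output: AKV

Answer: AKV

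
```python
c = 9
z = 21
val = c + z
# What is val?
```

Trace:
`c = 9` → c = 9
`z = 21` → z = 21
`val = c + z` → val = 30
So val = 30

Answer: 30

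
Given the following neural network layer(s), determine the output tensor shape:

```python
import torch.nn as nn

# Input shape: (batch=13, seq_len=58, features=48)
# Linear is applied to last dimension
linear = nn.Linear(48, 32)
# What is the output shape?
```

Input: (13, 58, 48) -> Output: (13, 58, 32)

Answer: (13, 58, 32)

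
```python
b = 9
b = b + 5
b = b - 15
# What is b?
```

Trace:
`b = 9` → b = 9
`b = b + 5` → b = 14
`b = b - 15` → b = -1
So b = -1

Answer: -1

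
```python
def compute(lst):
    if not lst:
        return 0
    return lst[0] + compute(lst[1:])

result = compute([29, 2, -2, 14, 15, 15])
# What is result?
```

29 + 2 + (-2) + 14 + 15 + 15 + 0 = 73

Answer: 73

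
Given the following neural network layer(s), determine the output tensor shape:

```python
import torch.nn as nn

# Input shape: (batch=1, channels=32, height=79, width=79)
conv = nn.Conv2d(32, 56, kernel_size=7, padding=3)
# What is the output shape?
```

Input: (1, 32, 79, 79) -> Output: (1, 56, 79, 79)

Answer: (1, 56, 79, 79)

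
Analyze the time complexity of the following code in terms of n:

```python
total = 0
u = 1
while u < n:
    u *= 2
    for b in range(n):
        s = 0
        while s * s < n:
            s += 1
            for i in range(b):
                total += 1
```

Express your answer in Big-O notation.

Each loop level contributes: log n × n × √n × n. Multiplying the contributions gives O(n^2√n log n).

Answer: O(n^2√n log n)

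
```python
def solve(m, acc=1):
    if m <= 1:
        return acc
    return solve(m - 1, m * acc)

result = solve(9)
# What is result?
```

Accumulator trace (n, acc): (9, 1) -> (8, 9) -> (7, 72) -> (6, 504) -> (5, 3024) -> (4, 15120) -> (3, 60480) -> (2, 181440) -> (1, 362880) -> return 362880

Answer: 362880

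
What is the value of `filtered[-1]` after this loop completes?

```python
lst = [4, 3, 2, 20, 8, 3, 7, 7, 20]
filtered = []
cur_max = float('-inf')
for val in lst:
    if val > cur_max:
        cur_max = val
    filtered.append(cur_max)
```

Running max ends at 20
`filtered` takes the values: [] → [4] → [4, 4] → [4, 4, 4] → [4, 4, 4, 20] → [4, 4, 4, 20, 20] → [4, 4, 4, 20, 20, 20] → [4, 4, 4, 20, 20, 20, 20] → [4, 4, 4, 20, 20, 20, 20, 20] → [4, 4, 4, 20, 20, 20, 20, 20, 20]
So `filtered[-1]` = 20

Answer: 20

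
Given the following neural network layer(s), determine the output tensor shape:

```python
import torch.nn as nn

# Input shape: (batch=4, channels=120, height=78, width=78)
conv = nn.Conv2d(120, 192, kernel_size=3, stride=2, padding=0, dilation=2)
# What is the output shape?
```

Input: (4, 120, 78, 78) -> Output: (4, 192, 37, 37)

Answer: (4, 192, 37, 37)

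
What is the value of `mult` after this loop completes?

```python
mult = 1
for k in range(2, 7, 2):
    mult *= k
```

Product of even numbers 2 to 6
`mult` takes the values: 1 → 2 → 8 → 48

Answer: 48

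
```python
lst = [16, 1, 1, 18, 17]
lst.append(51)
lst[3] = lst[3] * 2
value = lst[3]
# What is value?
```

Trace:
`lst = [16, 1, 1, 18, 17]` → lst = [16, 1, 1, 18, 17]
`lst.append(51)` → lst = [16, 1, 1, 18, 17, 51]
`lst[3] = lst[3] * 2` → lst = [16, 1, 1, 36, 17, 51]
`value = lst[3]` → value = 36
So value = 36

Answer: 36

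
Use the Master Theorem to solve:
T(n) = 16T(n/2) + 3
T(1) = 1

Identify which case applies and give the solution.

a=16, b=2, f(n)=3. log_2(16) = 4. Since c=0 < 4, Case 1 applies: T(n) = Θ(n^log_b(a)) = O(n^4).

Answer: O(n^4) - Case 1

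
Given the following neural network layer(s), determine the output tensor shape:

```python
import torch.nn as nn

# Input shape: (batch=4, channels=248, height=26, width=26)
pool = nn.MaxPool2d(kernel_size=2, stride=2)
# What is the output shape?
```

Input: (4, 248, 26, 26) -> Output: (4, 248, 13, 13)

Answer: (4, 248, 13, 13)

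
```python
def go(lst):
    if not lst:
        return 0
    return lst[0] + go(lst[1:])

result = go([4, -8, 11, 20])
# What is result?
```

4 + (-8) + 11 + 20 + 0 = 27

Answer: 27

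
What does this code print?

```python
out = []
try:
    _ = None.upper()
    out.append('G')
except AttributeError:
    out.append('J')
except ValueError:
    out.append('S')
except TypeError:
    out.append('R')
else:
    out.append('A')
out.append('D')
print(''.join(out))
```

Execution trace: 'J' (except AttributeError) → 'D' (after the try/except). Output: JD

Answer: JD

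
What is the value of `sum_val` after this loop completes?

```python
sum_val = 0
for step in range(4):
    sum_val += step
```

Sum of 0 to 3 = 6
`sum_val` takes the values: 0 → 1 → 3 → 6

Answer: 6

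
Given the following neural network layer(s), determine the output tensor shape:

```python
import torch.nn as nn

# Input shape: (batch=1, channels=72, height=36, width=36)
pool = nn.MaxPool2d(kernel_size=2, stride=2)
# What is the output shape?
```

Input: (1, 72, 36, 36) -> Output: (1, 72, 18, 18)

Answer: (1, 72, 18, 18)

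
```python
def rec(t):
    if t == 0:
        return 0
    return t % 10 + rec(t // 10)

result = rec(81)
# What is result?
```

Sum of digits of 81: 1 + 8 = 9

Answer: 9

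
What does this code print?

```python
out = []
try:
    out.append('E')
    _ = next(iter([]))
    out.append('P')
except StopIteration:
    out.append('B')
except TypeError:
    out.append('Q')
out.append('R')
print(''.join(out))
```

Execution trace: 'E' (try body) → 'B' (except StopIteration) → 'R' (after the try/except). Output: EBR

Answer: EBR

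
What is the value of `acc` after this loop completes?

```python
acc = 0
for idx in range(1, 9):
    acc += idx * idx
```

Sum of squares 1² to 8² = 204
`acc` takes the values: 0 → 1 → 5 → 14 → 30 → 55 → 91 → 140 → 204

Answer: 204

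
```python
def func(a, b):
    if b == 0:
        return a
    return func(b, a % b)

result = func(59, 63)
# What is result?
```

func(59, 63) -> func(63, 59) -> func(59, 4) -> func(4, 3) -> func(3, 1) -> func(1, 0) -> 1

Answer: 1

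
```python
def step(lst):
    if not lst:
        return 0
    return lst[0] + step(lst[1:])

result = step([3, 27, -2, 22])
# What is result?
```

3 + 27 + (-2) + 22 + 0 = 50

Answer: 50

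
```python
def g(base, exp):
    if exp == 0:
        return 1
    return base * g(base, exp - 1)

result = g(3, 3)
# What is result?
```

g(3, 3) = 3 * 3 * 3 = 27

Answer: 27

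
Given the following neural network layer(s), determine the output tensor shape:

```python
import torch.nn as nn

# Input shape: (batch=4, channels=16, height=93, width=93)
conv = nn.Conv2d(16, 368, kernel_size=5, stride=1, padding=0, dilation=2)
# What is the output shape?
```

Input: (4, 16, 93, 93) -> Output: (4, 368, 85, 85)

Answer: (4, 368, 85, 85)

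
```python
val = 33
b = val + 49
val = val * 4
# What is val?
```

Trace:
`val = 33` → val = 33
`b = val + 49` → b = 82
`val = val * 4` → val = 132
So val = 132

Answer: 132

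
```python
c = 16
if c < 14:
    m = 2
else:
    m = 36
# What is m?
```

Trace:
`c = 16` → c = 16
`if c < 14: ...` → c < 14 is False, take else branch → m = 36
So m = 36

Answer: 36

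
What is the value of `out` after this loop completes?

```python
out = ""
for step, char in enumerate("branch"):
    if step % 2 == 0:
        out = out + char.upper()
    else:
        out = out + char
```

Uppercase even positions in 'branch'
`out` takes the values: "" → "B" → "Br" → "BrA" → "BrAn" → "BrAnC" → "BrAnCh"

Answer: "BrAnCh"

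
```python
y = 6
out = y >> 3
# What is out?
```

Trace:
`y = 6` → y = 6
`out = y >> 3` → out = 0
So out = 0

Answer: 0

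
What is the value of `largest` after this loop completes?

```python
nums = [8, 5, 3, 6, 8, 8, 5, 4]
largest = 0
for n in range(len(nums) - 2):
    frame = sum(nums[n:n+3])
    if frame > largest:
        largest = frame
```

Max sum of 3-element window in [8, 5, 3, 6, 8, 8, 5, 4]
`largest` takes the values: 0 → 16 → 17 → 22

Answer: 22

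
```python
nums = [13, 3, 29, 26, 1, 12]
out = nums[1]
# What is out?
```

Trace:
`nums = [13, 3, 29, 26, 1, 12]` → nums = [13, 3, 29, 26, 1, 12]
`out = nums[1]` → out = 3
So out = 3

Answer: 3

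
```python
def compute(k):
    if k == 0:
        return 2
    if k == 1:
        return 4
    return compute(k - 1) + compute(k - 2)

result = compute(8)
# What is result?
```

Build up from base cases: compute(0)=2, compute(1)=4, compute(2)=6, compute(3)=10, compute(4)=16, compute(5)=26, compute(6)=42, ..., compute(8)=110

Answer: 110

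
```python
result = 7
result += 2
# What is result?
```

Trace:
`result = 7` → result = 7
`result += 2` → result = 9
So result = 9

Answer: 9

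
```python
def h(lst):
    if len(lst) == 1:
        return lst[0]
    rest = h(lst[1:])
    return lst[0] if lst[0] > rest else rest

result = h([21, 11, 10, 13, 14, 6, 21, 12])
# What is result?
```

Recursive max over [21, 11, 10, 13, 14, 6, 21, 12] = 21

Answer: 21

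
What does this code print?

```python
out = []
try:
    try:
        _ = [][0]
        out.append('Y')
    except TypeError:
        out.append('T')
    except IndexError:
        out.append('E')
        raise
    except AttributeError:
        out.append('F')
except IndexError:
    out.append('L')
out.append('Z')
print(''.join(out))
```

Execution trace: 'E' (inner except IndexError) → 'L' (outer except IndexError) → 'Z' (after the try/except). Output: ELZ

Answer: ELZ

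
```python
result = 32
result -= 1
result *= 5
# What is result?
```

Trace:
`result = 32` → result = 32
`result -= 1` → result = 31
`result *= 5` → result = 155
So result = 155

Answer: 155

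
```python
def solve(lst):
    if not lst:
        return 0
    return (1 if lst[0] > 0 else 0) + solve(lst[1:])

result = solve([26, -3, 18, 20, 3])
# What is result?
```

Count of positive elements in [26, -3, 18, 20, 3] = 4

Answer: 4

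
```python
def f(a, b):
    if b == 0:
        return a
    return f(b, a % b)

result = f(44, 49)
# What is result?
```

f(44, 49) -> f(49, 44) -> f(44, 5) -> f(5, 4) -> f(4, 1) -> f(1, 0) -> 1

Answer: 1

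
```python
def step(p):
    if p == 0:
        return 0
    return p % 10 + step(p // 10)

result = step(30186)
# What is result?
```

Sum of digits of 30186: 6 + 8 + 1 + 0 + 3 = 18

Answer: 18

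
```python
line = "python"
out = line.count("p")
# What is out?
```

Trace:
`line = "python"` → line = 'python'
`out = line.count("p")` → out = 1
So out = 1

Answer: 1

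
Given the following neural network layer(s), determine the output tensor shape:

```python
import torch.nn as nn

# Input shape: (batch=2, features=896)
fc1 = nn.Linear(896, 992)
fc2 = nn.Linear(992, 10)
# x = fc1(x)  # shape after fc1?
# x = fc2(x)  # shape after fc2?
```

Input: (2, 896) -> after fc1: (2, 992) -> Output: (2, 10)

Answer: (2, 10)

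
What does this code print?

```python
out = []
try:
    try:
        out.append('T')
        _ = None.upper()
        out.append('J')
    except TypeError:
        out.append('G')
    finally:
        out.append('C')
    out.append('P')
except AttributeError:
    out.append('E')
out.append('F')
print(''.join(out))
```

Execution trace: 'T' (inner try body) → 'C' (inner finally) → 'E' (except AttributeError) → 'F' (after the try/except). Output: TCEF

Answer: TCEF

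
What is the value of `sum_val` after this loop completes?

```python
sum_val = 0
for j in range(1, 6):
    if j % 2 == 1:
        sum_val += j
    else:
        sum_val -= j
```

Add odd, subtract even
`sum_val` takes the values: 0 → 1 → -1 → 2 → -2 → 3

Answer: 3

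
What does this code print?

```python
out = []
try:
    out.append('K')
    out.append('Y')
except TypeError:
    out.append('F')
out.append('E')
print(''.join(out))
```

Execution trace: 'K' (try body) → 'Y' (try body, no exception) → 'E' (after the try/except). Output: KYE

Answer: KYE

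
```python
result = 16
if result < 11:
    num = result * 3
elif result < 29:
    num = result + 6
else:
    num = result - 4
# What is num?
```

Trace:
`result = 16` → result = 16
`if result < 11: ...` → result < 11 is False, result < 29 is True → num = 22
So num = 22

Answer: 22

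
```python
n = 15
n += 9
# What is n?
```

Trace:
`n = 15` → n = 15
`n += 9` → n = 24
So n = 24

Answer: 24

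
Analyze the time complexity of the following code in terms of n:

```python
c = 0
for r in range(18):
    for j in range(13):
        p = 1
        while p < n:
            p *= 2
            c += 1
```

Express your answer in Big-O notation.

Each loop level contributes: 1 × 1 × log n. Multiplying the contributions gives O(log n).

Answer: O(log n)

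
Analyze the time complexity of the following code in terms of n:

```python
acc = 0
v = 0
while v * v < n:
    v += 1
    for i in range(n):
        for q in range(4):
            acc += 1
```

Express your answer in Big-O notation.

Each loop level contributes: √n × n × 1. Multiplying the contributions gives O(n√n).

Answer: O(n√n)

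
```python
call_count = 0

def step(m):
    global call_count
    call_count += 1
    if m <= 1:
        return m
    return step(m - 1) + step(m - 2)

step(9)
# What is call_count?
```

Calls(m) = 1 + Calls(m-1) + Calls(m-2); Calls(0)=Calls(1)=1. For m=9 this gives 109.

Answer: 109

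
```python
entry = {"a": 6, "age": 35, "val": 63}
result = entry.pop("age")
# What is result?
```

Trace:
`entry = {"a": 6, "age": 35, "val": 63}` → entry = {'a': 6, 'age': 35, 'val': 63}
`result = entry.pop("age")` → entry = {'a': 6, 'val': 63}; result = 35
So result = 35

Answer: 35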